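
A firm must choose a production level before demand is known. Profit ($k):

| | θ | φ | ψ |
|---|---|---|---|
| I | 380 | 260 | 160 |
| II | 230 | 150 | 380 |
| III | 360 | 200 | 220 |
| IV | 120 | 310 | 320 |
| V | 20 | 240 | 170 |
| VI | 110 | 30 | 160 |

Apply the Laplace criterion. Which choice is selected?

Row averages: I=800/3, II=760/3, III=260, IV=250, V=430/3, VI=100
Highest average = 800/3 → I.

I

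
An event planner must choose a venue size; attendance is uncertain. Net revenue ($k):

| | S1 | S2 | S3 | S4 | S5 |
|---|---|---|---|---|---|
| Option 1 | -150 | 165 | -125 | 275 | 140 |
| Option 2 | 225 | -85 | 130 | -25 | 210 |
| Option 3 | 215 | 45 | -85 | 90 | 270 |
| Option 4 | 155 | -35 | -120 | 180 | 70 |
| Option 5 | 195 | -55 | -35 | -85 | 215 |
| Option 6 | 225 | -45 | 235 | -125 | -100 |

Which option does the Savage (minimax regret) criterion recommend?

Column bests: S1=225, S2=165, S3=235, S4=275, S5=270.
Option 1 regrets: 375, 0, 360, 0, 130 → max 375
Option 2 regrets: 0, 250, 105, 300, 60 → max 300
Option 3 regrets: 10, 120, 320, 185, 0 → max 320
Option 4 regrets: 70, 200, 355, 95, 200 → max 355
Option 5 regrets: 30, 220, 270, 360, 55 → max 360
Option 6 regrets: 0, 210, 0, 400, 370 → max 400
Smallest max regret = 300 → Option 2.

Option 2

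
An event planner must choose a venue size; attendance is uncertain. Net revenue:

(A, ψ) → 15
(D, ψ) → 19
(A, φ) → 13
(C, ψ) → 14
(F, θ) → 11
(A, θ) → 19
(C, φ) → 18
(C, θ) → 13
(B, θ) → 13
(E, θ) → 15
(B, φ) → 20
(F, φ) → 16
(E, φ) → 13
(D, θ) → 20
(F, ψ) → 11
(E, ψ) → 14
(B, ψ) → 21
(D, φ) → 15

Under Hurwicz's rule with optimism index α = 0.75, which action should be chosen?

B

A: 0.75·19 + 0.25·13 = 17.5
B: 0.75·21 + 0.25·13 = 19
C: 0.75·18 + 0.25·13 = 16.75
D: 0.75·20 + 0.25·15 = 18.75
E: 0.75·15 + 0.25·13 = 14.5
F: 0.75·16 + 0.25·11 = 14.75
Highest Hurwicz score = 19 → B.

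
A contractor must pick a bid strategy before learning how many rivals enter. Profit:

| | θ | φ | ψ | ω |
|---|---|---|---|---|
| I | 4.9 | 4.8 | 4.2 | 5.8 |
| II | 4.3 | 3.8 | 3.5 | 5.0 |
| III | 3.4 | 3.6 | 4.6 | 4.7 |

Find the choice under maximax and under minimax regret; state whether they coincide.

maximax → I; minimax regret → I (agree)

Row maxima: I=5.8, II=5.0, III=4.7
Best best-case = 5.8 → I.
Column bests: θ=4.9, φ=4.8, ψ=4.6, ω=5.8.
I regrets: 0.0, 0.0, 0.4, 0.0 → max 0.4
II regrets: 0.6, 1.0, 1.1, 0.8 → max 1.1
III regrets: 1.5, 1.2, 0.0, 1.1 → max 1.5
Smallest max regret = 0.4 → I.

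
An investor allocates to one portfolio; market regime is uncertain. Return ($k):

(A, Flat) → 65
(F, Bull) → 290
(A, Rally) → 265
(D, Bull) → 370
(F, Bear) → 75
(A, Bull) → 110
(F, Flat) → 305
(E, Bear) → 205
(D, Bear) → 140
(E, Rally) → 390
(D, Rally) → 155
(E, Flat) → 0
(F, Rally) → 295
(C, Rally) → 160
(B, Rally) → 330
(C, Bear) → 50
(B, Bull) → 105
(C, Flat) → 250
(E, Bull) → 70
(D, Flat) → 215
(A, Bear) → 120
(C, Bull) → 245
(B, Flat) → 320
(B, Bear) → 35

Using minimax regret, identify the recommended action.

Column bests: Bear=205, Flat=320, Bull=370, Rally=390.
A regrets: 85, 255, 260, 125 → max 260
B regrets: 170, 0, 265, 60 → max 265
C regrets: 155, 70, 125, 230 → max 230
D regrets: 65, 105, 0, 235 → max 235
E regrets: 0, 320, 300, 0 → max 320
F regrets: 130, 15, 80, 95 → max 130
Smallest max regret = 130 → F.

F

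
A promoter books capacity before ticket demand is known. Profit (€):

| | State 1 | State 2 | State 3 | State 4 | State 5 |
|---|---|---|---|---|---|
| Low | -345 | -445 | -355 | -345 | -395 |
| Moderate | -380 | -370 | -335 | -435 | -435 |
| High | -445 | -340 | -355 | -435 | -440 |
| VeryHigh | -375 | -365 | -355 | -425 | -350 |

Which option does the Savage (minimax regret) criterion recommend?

Column bests: State 1=-345, State 2=-340, State 3=-335, State 4=-345, State 5=-350.
Low regrets: 0, 105, 20, 0, 45 → max 105
Moderate regrets: 35, 30, 0, 90, 85 → max 90
High regrets: 100, 0, 20, 90, 90 → max 100
VeryHigh regrets: 30, 25, 20, 80, 0 → max 80
Smallest max regret = 80 → VeryHigh.

VeryHigh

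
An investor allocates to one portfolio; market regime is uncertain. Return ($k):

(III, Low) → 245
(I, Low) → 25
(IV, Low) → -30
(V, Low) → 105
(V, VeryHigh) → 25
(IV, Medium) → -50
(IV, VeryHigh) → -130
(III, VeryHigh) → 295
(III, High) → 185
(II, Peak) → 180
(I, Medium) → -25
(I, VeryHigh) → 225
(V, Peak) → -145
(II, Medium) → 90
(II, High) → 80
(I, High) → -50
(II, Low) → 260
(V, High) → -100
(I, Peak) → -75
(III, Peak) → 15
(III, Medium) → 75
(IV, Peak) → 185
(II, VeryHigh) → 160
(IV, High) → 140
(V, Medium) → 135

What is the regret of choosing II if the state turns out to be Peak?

Best payoff under Peak is 185.
Regret = 185 − 180 = 5.

5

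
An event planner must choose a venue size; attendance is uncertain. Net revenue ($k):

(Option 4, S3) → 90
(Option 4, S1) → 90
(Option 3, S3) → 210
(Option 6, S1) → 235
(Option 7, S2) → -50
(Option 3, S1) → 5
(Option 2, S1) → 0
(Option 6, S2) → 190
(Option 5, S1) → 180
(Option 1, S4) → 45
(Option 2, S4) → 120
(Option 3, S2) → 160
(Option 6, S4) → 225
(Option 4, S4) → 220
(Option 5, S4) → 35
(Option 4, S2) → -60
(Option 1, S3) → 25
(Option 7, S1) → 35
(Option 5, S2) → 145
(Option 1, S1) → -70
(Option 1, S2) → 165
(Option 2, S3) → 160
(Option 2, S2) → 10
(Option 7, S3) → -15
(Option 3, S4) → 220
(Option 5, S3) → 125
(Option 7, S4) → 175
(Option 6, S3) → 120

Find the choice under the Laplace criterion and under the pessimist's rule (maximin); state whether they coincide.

laplace → Option 6; maximin → Option 6 (agree)

Row averages: Option 1=41.25, Option 2=72.5, Option 3=148.75, Option 4=85, Option 5=121.25, Option 6=192.5, Option 7=36.25
Highest average = 192.5 → Option 6.
Row minima: Option 1=-70, Option 2=0, Option 3=5, Option 4=-60, Option 5=35, Option 6=120, Option 7=-50
Best worst-case = 120 → Option 6.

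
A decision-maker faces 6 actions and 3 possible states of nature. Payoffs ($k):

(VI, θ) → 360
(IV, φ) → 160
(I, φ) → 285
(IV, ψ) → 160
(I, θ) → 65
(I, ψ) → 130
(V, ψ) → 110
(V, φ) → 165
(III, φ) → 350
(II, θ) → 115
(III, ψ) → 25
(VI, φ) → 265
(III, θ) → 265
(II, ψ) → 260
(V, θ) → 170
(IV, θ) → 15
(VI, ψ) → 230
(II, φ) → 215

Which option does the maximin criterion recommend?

VI

Row minima: I=65, II=115, III=25, IV=15, V=110, VI=230
Best worst-case = 230 → VI.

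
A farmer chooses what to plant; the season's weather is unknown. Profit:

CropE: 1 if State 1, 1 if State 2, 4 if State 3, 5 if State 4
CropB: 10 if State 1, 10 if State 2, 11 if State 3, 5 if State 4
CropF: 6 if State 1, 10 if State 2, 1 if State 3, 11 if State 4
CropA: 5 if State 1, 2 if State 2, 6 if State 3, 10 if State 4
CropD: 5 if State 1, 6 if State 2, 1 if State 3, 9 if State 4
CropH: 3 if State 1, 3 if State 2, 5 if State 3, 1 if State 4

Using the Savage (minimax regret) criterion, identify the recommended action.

CropB

Column bests: State 1=10, State 2=10, State 3=11, State 4=11.
CropE regrets: 9, 9, 7, 6 → max 9
CropB regrets: 0, 0, 0, 6 → max 6
CropF regrets: 4, 0, 10, 0 → max 10
CropA regrets: 5, 8, 5, 1 → max 8
CropD regrets: 5, 4, 10, 2 → max 10
CropH regrets: 7, 7, 6, 10 → max 10
Smallest max regret = 6 → CropB.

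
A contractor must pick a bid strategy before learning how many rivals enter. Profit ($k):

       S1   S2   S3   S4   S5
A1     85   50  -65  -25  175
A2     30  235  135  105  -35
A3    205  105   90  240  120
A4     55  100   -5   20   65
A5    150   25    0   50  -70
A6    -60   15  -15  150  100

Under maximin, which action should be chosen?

Row minima: A1=-65, A2=-35, A3=90, A4=-5, A5=-70, A6=-60
Best worst-case = 90 → A3.

A3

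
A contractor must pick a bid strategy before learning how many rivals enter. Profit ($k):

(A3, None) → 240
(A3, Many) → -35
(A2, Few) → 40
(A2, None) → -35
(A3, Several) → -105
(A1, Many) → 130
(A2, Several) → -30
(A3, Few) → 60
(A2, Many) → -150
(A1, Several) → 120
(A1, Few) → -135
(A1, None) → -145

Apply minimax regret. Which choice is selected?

Column bests: None=240, Few=60, Several=120, Many=130.
A1 regrets: 385, 195, 0, 0 → max 385
A2 regrets: 275, 20, 150, 280 → max 280
A3 regrets: 0, 0, 225, 165 → max 225
Smallest max regret = 225 → A3.

A3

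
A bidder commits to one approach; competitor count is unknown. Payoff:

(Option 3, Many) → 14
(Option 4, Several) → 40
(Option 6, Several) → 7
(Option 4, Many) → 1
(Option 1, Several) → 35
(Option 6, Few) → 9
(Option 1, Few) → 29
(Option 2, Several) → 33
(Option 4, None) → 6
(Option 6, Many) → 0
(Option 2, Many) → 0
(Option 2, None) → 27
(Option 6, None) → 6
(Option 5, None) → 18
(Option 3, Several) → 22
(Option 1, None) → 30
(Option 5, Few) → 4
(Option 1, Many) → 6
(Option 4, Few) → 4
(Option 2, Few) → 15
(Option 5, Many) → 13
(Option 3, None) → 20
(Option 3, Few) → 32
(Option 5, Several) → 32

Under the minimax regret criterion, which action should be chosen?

Option 1

Column bests: None=30, Few=32, Several=40, Many=14.
Option 1 regrets: 0, 3, 5, 8 → max 8
Option 2 regrets: 3, 17, 7, 14 → max 17
Option 3 regrets: 10, 0, 18, 0 → max 18
Option 4 regrets: 24, 28, 0, 13 → max 28
Option 5 regrets: 12, 28, 8, 1 → max 28
Option 6 regrets: 24, 23, 33, 14 → max 33
Smallest max regret = 8 → Option 1.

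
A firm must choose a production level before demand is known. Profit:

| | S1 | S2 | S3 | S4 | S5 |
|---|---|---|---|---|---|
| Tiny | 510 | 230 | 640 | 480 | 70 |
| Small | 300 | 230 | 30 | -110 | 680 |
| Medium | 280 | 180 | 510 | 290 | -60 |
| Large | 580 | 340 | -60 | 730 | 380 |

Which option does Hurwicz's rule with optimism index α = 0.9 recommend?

Tiny: 0.9·640 + 0.1·70 = 583
Small: 0.9·680 + 0.1·(-110) = 601
Medium: 0.9·510 + 0.1·(-60) = 453
Large: 0.9·730 + 0.1·(-60) = 651
Highest Hurwicz score = 651 → Large.

Large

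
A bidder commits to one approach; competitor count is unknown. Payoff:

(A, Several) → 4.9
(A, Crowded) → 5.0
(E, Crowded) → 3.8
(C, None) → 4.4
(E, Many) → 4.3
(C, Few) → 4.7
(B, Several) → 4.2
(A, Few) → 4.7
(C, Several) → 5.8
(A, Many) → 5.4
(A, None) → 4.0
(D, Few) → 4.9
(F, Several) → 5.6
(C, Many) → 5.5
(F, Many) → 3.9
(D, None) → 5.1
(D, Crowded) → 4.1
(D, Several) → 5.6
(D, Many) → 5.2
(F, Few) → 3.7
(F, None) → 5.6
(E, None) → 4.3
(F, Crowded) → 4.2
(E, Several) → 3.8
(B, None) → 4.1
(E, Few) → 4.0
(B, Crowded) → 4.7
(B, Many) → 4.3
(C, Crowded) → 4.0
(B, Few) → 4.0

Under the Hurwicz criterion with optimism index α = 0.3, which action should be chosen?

D

A: 0.3·5.4 + 0.7·4.0 = 4.42
B: 0.3·4.7 + 0.7·4.0 = 4.21
C: 0.3·5.8 + 0.7·4.0 = 4.54
D: 0.3·5.6 + 0.7·4.1 = 4.55
E: 0.3·4.3 + 0.7·3.8 = 3.95
F: 0.3·5.6 + 0.7·3.7 = 4.27
Highest Hurwicz score = 4.55 → D.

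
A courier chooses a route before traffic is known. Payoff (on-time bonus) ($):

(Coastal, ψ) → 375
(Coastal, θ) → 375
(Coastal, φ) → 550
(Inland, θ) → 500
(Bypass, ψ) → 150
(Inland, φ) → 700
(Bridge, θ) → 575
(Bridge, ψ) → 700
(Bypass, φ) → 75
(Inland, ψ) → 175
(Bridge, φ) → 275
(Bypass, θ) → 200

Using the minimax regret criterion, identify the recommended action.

Column bests: θ=575, φ=700, ψ=700.
Bypass regrets: 375, 625, 550 → max 625
Bridge regrets: 0, 425, 0 → max 425
Inland regrets: 75, 0, 525 → max 525
Coastal regrets: 200, 150, 325 → max 325
Smallest max regret = 325 → Coastal.

Coastal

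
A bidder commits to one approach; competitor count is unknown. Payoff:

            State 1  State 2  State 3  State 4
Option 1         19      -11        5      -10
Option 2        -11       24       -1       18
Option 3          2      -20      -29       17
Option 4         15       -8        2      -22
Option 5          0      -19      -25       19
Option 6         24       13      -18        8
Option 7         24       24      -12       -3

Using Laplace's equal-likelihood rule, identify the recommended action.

Row averages: Option 1=0.75, Option 2=7.5, Option 3=-7.5, Option 4=-3.25, Option 5=-6.25, Option 6=6.75, Option 7=8.25
Highest average = 8.25 → Option 7.

Option 7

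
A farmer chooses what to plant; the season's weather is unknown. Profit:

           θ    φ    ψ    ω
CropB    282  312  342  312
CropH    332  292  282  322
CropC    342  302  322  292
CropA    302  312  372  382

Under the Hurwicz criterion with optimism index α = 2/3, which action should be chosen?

CropB: 2/3·342 + 1/3·282 = 322
CropH: 2/3·332 + 1/3·282 = 946/3
CropC: 2/3·342 + 1/3·292 = 976/3
CropA: 2/3·382 + 1/3·302 = 1066/3
Highest Hurwicz score = 1066/3 → CropA.

CropA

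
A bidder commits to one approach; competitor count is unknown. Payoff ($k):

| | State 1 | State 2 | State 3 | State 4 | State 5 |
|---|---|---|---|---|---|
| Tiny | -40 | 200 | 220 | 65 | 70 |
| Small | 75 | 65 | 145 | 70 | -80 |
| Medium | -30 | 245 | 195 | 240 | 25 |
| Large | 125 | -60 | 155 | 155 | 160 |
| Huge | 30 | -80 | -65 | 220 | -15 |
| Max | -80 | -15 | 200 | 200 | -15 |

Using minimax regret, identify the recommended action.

Column bests: State 1=125, State 2=245, State 3=220, State 4=240, State 5=160.
Tiny regrets: 165, 45, 0, 175, 90 → max 175
Small regrets: 50, 180, 75, 170, 240 → max 240
Medium regrets: 155, 0, 25, 0, 135 → max 155
Large regrets: 0, 305, 65, 85, 0 → max 305
Huge regrets: 95, 325, 285, 20, 175 → max 325
Max regrets: 205, 260, 20, 40, 175 → max 260
Smallest max regret = 155 → Medium.

Medium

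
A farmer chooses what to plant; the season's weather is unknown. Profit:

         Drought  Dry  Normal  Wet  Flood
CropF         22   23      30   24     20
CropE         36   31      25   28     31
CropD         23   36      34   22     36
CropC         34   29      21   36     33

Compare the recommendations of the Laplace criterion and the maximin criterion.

laplace → CropC; maximin → CropE (disagree)

Row averages: CropF=23.8, CropE=30.2, CropD=30.2, CropC=30.6
Highest average = 30.6 → CropC.
Row minima: CropF=20, CropE=25, CropD=22, CropC=21
Best worst-case = 25 → CropE.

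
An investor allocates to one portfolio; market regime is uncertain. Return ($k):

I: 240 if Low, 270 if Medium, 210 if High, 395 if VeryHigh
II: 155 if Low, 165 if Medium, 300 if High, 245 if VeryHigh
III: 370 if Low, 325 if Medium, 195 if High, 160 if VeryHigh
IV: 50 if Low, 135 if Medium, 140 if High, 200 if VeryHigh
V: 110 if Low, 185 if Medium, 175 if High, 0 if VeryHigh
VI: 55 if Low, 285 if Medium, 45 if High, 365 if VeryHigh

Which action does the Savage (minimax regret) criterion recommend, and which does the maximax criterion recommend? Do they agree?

minimax regret → I; maximax → I (agree)

Column bests: Low=370, Medium=325, High=300, VeryHigh=395.
I regrets: 130, 55, 90, 0 → max 130
II regrets: 215, 160, 0, 150 → max 215
III regrets: 0, 0, 105, 235 → max 235
IV regrets: 320, 190, 160, 195 → max 320
V regrets: 260, 140, 125, 395 → max 395
VI regrets: 315, 40, 255, 30 → max 315
Smallest max regret = 130 → I.
Row maxima: I=395, II=300, III=370, IV=200, V=185, VI=365
Best best-case = 395 → I.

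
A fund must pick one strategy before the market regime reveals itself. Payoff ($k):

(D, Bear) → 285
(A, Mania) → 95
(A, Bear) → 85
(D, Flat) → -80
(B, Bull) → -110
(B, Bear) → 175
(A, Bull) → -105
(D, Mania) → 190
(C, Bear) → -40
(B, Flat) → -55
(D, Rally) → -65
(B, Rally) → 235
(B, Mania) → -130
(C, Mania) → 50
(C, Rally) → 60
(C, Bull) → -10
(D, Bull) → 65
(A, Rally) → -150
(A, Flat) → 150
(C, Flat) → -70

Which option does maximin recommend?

C

Row minima: A=-150, B=-130, C=-70, D=-80
Best worst-case = -70 → C.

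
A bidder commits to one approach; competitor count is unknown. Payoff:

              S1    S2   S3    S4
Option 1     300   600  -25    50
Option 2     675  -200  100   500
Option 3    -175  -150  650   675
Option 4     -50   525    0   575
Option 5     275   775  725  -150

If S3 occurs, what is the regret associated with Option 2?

625

Best payoff under S3 is 725.
Regret = 725 − 100 = 625.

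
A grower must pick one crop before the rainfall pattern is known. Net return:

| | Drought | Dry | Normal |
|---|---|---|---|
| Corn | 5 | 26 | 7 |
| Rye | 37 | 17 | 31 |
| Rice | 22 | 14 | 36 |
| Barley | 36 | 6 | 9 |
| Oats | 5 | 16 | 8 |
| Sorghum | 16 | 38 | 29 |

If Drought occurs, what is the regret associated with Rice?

Best payoff under Drought is 37.
Regret = 37 − 22 = 15.

15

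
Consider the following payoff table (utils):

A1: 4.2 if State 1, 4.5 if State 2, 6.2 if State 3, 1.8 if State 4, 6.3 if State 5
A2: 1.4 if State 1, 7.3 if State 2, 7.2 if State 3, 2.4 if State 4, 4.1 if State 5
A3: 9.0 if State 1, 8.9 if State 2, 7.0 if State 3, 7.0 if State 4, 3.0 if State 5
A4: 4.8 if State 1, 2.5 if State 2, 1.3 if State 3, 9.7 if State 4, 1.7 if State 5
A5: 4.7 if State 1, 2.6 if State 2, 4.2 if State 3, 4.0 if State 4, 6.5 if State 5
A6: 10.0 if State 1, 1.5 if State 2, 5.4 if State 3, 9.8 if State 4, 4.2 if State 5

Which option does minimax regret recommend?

Column bests: State 1=10.0, State 2=8.9, State 3=7.2, State 4=9.8, State 5=6.5.
A1 regrets: 5.8, 4.4, 1.0, 8.0, 0.2 → max 8.0
A2 regrets: 8.6, 1.6, 0.0, 7.4, 2.4 → max 8.6
A3 regrets: 1.0, 0.0, 0.2, 2.8, 3.5 → max 3.5
A4 regrets: 5.2, 6.4, 5.9, 0.1, 4.8 → max 6.4
A5 regrets: 5.3, 6.3, 3.0, 5.8, 0.0 → max 6.3
A6 regrets: 0.0, 7.4, 1.8, 0.0, 2.3 → max 7.4
Smallest max regret = 3.5 → A3.

A3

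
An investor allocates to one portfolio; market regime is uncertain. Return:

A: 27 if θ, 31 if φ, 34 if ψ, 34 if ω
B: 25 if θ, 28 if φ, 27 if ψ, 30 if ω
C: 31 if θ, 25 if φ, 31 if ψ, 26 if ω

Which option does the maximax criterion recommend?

A

Row maxima: A=34, B=30, C=31
Best best-case = 34 → A.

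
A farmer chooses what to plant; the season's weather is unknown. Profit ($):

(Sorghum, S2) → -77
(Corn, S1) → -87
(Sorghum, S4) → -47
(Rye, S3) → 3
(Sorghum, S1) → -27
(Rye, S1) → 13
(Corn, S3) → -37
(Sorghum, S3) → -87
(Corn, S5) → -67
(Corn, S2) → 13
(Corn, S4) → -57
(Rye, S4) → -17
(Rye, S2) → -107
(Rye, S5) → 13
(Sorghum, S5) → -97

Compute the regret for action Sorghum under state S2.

Best payoff under S2 is 13.
Regret = 13 − (-77) = 90.

90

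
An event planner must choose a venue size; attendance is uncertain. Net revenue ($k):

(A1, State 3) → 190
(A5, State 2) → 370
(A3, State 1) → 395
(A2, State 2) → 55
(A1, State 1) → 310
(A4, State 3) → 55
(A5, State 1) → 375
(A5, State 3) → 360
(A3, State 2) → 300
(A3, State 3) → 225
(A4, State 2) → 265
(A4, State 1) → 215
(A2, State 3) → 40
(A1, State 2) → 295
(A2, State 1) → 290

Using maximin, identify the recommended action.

A5

Row minima: A1=190, A2=40, A3=225, A4=55, A5=360
Best worst-case = 360 → A5.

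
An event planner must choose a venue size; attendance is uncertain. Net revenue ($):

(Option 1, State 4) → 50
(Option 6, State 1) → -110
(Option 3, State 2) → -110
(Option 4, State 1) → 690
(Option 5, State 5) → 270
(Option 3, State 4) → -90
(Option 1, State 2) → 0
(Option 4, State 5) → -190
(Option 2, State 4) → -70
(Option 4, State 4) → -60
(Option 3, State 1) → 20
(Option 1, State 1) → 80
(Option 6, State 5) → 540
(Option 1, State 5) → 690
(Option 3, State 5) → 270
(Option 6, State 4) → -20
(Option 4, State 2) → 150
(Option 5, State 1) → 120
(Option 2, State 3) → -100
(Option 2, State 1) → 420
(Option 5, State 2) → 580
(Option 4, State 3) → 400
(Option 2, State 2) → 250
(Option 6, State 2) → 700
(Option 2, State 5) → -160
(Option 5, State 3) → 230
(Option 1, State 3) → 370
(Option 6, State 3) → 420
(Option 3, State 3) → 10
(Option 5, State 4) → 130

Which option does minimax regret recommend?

Column bests: State 1=690, State 2=700, State 3=420, State 4=130, State 5=690.
Option 1 regrets: 610, 700, 50, 80, 0 → max 700
Option 2 regrets: 270, 450, 520, 200, 850 → max 850
Option 3 regrets: 670, 810, 410, 220, 420 → max 810
Option 4 regrets: 0, 550, 20, 190, 880 → max 880
Option 5 regrets: 570, 120, 190, 0, 420 → max 570
Option 6 regrets: 800, 0, 0, 150, 150 → max 800
Smallest max regret = 570 → Option 5.

Option 5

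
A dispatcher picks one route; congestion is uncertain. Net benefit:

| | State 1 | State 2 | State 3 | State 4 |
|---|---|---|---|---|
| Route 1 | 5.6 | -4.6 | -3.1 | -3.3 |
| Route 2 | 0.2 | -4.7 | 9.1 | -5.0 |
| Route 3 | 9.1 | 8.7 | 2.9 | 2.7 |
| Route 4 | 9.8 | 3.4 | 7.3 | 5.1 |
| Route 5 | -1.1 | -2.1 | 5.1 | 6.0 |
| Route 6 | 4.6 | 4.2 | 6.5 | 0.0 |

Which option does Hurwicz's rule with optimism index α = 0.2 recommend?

Route 1: 0.2·5.6 + 0.8·(-4.6) = -2.56
Route 2: 0.2·9.1 + 0.8·(-5.0) = -2.18
Route 3: 0.2·9.1 + 0.8·2.7 = 3.98
Route 4: 0.2·9.8 + 0.8·3.4 = 4.68
Route 5: 0.2·6.0 + 0.8·(-2.1) = -0.48
Route 6: 0.2·6.5 + 0.8·0.0 = 1.3
Highest Hurwicz score = 4.68 → Route 4.

Route 4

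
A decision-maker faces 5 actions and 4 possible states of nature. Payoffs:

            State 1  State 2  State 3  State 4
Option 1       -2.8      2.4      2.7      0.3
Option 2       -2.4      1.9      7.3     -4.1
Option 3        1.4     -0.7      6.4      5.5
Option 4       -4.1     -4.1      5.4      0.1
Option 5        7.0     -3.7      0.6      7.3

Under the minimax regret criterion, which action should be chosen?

Column bests: State 1=7.0, State 2=2.4, State 3=7.3, State 4=7.3.
Option 1 regrets: 9.8, 0.0, 4.6, 7.0 → max 9.8
Option 2 regrets: 9.4, 0.5, 0.0, 11.4 → max 11.4
Option 3 regrets: 5.6, 3.1, 0.9, 1.8 → max 5.6
Option 4 regrets: 11.1, 6.5, 1.9, 7.2 → max 11.1
Option 5 regrets: 0.0, 6.1, 6.7, 0.0 → max 6.7
Smallest max regret = 5.6 → Option 3.

Option 3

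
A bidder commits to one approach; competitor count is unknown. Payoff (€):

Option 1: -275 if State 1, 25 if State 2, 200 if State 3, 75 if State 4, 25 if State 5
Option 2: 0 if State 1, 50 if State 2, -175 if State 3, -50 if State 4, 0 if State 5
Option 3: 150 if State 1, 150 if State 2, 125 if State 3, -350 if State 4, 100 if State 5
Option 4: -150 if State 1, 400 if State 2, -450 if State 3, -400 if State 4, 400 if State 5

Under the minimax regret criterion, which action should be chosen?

Column bests: State 1=150, State 2=400, State 3=200, State 4=75, State 5=400.
Option 1 regrets: 425, 375, 0, 0, 375 → max 425
Option 2 regrets: 150, 350, 375, 125, 400 → max 400
Option 3 regrets: 0, 250, 75, 425, 300 → max 425
Option 4 regrets: 300, 0, 650, 475, 0 → max 650
Smallest max regret = 400 → Option 2.

Option 2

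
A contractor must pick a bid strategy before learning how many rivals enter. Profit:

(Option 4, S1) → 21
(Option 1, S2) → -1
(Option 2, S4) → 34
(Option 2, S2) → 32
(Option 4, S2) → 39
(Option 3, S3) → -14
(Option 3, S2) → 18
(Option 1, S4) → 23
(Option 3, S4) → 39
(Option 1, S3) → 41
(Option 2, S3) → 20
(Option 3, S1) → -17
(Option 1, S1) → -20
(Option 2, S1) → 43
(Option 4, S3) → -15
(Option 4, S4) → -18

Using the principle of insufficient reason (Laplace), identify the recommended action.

Row averages: Option 1=10.75, Option 2=32.25, Option 3=6.5, Option 4=6.75
Highest average = 32.25 → Option 2.

Option 2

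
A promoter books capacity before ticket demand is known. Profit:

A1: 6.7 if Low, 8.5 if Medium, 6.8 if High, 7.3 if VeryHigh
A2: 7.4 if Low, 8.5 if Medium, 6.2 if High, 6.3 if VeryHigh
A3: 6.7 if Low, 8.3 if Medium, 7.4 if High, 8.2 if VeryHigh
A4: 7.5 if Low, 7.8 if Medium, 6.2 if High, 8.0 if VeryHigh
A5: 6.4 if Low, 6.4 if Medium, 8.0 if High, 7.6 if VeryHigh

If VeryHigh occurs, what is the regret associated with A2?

1.9

Best payoff under VeryHigh is 8.2.
Regret = 8.2 − 6.3 = 1.9.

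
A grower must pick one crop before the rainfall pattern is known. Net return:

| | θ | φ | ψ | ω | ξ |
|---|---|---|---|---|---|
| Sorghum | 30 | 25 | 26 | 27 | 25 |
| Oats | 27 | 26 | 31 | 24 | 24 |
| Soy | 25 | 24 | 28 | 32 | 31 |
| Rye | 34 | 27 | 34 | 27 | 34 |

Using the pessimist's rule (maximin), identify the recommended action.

Rye

Row minima: Sorghum=25, Oats=24, Soy=24, Rye=27
Best worst-case = 27 → Rye.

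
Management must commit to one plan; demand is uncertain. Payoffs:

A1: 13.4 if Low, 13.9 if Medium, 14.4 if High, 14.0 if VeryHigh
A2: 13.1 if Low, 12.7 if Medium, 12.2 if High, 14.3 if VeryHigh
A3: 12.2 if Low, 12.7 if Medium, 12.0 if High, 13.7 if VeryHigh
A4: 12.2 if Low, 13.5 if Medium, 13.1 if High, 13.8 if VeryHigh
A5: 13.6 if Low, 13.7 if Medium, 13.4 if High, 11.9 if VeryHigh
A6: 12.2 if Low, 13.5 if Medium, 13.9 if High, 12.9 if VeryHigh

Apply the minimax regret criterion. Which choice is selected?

Column bests: Low=13.6, Medium=13.9, High=14.4, VeryHigh=14.3.
A1 regrets: 0.2, 0.0, 0.0, 0.3 → max 0.3
A2 regrets: 0.5, 1.2, 2.2, 0.0 → max 2.2
A3 regrets: 1.4, 1.2, 2.4, 0.6 → max 2.4
A4 regrets: 1.4, 0.4, 1.3, 0.5 → max 1.4
A5 regrets: 0.0, 0.2, 1.0, 2.4 → max 2.4
A6 regrets: 1.4, 0.4, 0.5, 1.4 → max 1.4
Smallest max regret = 0.3 → A1.

A1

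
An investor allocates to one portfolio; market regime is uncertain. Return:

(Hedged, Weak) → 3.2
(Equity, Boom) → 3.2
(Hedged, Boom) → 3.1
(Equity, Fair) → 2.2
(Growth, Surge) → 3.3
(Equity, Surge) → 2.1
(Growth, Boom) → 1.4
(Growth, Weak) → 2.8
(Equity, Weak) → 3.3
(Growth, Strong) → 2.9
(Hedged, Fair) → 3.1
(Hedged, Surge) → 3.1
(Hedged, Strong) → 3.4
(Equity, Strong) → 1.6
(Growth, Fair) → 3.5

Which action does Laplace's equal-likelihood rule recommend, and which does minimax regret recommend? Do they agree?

laplace → Hedged; minimax regret → Hedged (agree)

Row averages: Growth=2.78, Equity=2.48, Hedged=3.18
Highest average = 3.18 → Hedged.
Column bests: Weak=3.3, Fair=3.5, Strong=3.4, Boom=3.2, Surge=3.3.
Growth regrets: 0.5, 0.0, 0.5, 1.8, 0.0 → max 1.8
Equity regrets: 0.0, 1.3, 1.8, 0.0, 1.2 → max 1.8
Hedged regrets: 0.1, 0.4, 0.0, 0.1, 0.2 → max 0.4
Smallest max regret = 0.4 → Hedged.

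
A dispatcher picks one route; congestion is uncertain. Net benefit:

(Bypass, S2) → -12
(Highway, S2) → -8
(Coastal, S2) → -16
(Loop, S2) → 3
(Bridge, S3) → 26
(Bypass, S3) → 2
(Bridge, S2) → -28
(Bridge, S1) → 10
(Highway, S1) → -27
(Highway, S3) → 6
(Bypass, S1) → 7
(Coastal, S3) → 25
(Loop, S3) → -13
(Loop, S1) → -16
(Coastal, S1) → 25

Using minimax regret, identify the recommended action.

Column bests: S1=25, S2=3, S3=26.
Coastal regrets: 0, 19, 1 → max 19
Bridge regrets: 15, 31, 0 → max 31
Highway regrets: 52, 11, 20 → max 52
Bypass regrets: 18, 15, 24 → max 24
Loop regrets: 41, 0, 39 → max 41
Smallest max regret = 19 → Coastal.

Coastal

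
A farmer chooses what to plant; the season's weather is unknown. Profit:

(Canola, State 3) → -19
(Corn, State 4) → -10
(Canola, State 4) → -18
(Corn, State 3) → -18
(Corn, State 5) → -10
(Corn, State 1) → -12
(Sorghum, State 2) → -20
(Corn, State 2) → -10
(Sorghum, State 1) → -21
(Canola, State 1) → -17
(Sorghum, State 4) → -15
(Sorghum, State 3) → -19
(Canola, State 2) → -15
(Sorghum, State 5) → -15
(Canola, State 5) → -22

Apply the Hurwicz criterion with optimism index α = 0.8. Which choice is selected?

Corn: 0.8·(-10) + 0.2·(-18) = -11.6
Sorghum: 0.8·(-15) + 0.2·(-21) = -16.2
Canola: 0.8·(-15) + 0.2·(-22) = -16.4
Highest Hurwicz score = -11.6 → Corn.

Corn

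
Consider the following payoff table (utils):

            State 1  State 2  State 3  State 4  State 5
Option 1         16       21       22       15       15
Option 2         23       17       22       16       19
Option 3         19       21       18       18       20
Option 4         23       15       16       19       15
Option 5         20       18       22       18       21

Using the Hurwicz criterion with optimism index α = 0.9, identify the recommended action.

Option 1: 0.9·22 + 0.1·15 = 21.3
Option 2: 0.9·23 + 0.1·16 = 22.3
Option 3: 0.9·21 + 0.1·18 = 20.7
Option 4: 0.9·23 + 0.1·15 = 22.2
Option 5: 0.9·22 + 0.1·18 = 21.6
Highest Hurwicz score = 22.3 → Option 2.

Option 2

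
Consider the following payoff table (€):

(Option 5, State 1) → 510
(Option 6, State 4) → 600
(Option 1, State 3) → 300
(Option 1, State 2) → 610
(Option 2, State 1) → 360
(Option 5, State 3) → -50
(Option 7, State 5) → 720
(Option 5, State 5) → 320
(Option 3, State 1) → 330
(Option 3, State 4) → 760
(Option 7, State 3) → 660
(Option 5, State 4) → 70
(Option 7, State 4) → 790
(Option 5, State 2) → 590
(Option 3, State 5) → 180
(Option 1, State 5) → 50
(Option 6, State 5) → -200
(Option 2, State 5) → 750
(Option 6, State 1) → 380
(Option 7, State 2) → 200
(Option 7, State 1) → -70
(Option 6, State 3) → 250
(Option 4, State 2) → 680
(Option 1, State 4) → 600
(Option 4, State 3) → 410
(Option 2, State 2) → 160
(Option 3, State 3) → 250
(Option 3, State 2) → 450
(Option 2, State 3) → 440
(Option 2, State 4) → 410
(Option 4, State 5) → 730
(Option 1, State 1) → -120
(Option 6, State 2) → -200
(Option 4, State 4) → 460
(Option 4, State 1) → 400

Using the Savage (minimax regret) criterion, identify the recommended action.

Column bests: State 1=510, State 2=680, State 3=660, State 4=790, State 5=750.
Option 1 regrets: 630, 70, 360, 190, 700 → max 700
Option 2 regrets: 150, 520, 220, 380, 0 → max 520
Option 3 regrets: 180, 230, 410, 30, 570 → max 570
Option 4 regrets: 110, 0, 250, 330, 20 → max 330
Option 5 regrets: 0, 90, 710, 720, 430 → max 720
Option 6 regrets: 130, 880, 410, 190, 950 → max 950
Option 7 regrets: 580, 480, 0, 0, 30 → max 580
Smallest max regret = 330 → Option 4.

Option 4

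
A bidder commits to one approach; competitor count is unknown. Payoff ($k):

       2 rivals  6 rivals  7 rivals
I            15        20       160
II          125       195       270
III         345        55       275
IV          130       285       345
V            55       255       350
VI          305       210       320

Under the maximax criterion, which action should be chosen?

V

Row maxima: I=160, II=270, III=345, IV=345, V=350, VI=320
Best best-case = 350 → V.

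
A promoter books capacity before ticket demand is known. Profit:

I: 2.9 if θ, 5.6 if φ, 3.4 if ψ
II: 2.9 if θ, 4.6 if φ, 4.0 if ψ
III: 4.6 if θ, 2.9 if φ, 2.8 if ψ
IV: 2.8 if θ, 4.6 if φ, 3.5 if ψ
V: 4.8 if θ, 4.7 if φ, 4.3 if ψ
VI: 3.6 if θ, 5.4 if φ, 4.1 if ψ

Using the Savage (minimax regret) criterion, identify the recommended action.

V

Column bests: θ=4.8, φ=5.6, ψ=4.3.
I regrets: 1.9, 0.0, 0.9 → max 1.9
II regrets: 1.9, 1.0, 0.3 → max 1.9
III regrets: 0.2, 2.7, 1.5 → max 2.7
IV regrets: 2.0, 1.0, 0.8 → max 2.0
V regrets: 0.0, 0.9, 0.0 → max 0.9
VI regrets: 1.2, 0.2, 0.2 → max 1.2
Smallest max regret = 0.9 → V.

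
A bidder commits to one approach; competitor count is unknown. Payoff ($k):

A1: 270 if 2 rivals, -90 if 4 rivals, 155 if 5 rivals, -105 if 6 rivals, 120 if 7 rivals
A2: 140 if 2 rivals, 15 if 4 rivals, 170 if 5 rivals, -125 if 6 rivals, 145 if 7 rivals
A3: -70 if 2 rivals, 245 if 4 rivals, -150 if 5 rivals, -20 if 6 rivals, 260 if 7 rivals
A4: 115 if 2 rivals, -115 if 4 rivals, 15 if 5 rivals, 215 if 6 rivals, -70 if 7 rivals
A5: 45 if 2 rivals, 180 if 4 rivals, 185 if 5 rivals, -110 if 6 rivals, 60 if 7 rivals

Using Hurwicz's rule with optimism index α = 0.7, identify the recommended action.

A1

A1: 0.7·270 + 0.3·(-105) = 157.5
A2: 0.7·170 + 0.3·(-125) = 81.5
A3: 0.7·260 + 0.3·(-150) = 137
A4: 0.7·215 + 0.3·(-115) = 116
A5: 0.7·185 + 0.3·(-110) = 96.5
Highest Hurwicz score = 157.5 → A1.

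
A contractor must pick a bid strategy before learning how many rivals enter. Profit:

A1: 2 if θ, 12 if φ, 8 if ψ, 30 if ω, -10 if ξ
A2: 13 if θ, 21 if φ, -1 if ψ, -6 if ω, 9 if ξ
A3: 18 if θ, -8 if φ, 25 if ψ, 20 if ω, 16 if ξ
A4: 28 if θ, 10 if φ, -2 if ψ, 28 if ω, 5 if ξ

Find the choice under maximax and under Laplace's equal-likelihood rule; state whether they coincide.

maximax → A1; laplace → A3 (disagree)

Row maxima: A1=30, A2=21, A3=25, A4=28
Best best-case = 30 → A1.
Row averages: A1=8.4, A2=7.2, A3=14.2, A4=13.8
Highest average = 14.2 → A3.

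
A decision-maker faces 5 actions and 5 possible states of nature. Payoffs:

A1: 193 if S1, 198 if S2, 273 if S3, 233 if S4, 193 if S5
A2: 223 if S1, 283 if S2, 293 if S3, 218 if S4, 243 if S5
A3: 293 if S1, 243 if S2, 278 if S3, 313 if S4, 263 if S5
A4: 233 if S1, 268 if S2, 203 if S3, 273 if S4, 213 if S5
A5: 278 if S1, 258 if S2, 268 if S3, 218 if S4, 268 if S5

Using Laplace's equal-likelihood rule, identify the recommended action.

Row averages: A1=218, A2=252, A3=278, A4=238, A5=258
Highest average = 278 → A3.

A3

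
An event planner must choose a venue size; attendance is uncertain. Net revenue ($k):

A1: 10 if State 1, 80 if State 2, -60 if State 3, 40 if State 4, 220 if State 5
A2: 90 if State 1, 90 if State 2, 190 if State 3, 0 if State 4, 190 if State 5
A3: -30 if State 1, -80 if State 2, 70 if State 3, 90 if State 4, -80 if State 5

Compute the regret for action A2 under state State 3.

Best payoff under State 3 is 190.
Regret = 190 − 190 = 0.

0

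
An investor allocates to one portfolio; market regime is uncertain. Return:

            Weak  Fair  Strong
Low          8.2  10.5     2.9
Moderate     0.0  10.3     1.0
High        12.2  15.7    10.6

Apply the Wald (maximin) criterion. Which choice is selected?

Row minima: Low=2.9, Moderate=0.0, High=10.6
Best worst-case = 10.6 → High.

High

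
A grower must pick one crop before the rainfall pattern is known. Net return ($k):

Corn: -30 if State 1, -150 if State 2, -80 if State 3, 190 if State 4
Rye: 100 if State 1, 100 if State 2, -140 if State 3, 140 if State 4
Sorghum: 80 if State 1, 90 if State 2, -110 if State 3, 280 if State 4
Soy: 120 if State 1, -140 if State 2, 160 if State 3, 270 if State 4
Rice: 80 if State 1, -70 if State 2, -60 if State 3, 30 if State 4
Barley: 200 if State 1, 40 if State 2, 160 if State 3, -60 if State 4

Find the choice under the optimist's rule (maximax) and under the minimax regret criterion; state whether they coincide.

Row maxima: Corn=190, Rye=140, Sorghum=280, Soy=270, Rice=80, Barley=200
Best best-case = 280 → Sorghum.
Column bests: State 1=200, State 2=100, State 3=160, State 4=280.
Corn regrets: 230, 250, 240, 90 → max 250
Rye regrets: 100, 0, 300, 140 → max 300
Sorghum regrets: 120, 10, 270, 0 → max 270
Soy regrets: 80, 240, 0, 10 → max 240
Rice regrets: 120, 170, 220, 250 → max 250
Barley regrets: 0, 60, 0, 340 → max 340
Smallest max regret = 240 → Soy.

maximax → Sorghum; minimax regret → Soy (disagree)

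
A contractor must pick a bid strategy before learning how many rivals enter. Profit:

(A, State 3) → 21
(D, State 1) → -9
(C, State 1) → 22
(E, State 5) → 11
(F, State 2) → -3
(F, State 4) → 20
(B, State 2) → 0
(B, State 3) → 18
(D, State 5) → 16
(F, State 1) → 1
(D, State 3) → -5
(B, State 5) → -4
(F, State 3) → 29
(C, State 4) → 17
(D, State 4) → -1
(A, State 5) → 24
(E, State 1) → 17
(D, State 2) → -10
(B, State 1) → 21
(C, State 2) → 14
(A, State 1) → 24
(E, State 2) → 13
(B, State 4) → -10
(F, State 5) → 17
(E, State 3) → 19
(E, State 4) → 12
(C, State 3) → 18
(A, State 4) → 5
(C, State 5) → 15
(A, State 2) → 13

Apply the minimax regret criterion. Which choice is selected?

C

Column bests: State 1=24, State 2=14, State 3=29, State 4=20, State 5=24.
A regrets: 0, 1, 8, 15, 0 → max 15
B regrets: 3, 14, 11, 30, 28 → max 30
C regrets: 2, 0, 11, 3, 9 → max 11
D regrets: 33, 24, 34, 21, 8 → max 34
E regrets: 7, 1, 10, 8, 13 → max 13
F regrets: 23, 17, 0, 0, 7 → max 23
Smallest max regret = 11 → C.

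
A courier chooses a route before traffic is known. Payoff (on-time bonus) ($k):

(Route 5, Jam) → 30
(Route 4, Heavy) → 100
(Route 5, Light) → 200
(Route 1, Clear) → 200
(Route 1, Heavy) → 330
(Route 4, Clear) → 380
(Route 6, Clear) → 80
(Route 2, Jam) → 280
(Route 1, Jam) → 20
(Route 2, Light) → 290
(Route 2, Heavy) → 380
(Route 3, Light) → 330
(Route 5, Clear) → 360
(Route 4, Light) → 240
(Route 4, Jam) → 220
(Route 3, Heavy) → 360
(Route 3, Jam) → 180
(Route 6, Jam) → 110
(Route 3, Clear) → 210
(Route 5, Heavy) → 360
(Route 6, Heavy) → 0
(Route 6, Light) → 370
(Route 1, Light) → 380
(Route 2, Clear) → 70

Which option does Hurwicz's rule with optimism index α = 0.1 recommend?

Route 3

Route 1: 0.1·380 + 0.9·20 = 56
Route 2: 0.1·380 + 0.9·70 = 101
Route 3: 0.1·360 + 0.9·180 = 198
Route 4: 0.1·380 + 0.9·100 = 128
Route 5: 0.1·360 + 0.9·30 = 63
Route 6: 0.1·370 + 0.9·0 = 37
Highest Hurwicz score = 198 → Route 3.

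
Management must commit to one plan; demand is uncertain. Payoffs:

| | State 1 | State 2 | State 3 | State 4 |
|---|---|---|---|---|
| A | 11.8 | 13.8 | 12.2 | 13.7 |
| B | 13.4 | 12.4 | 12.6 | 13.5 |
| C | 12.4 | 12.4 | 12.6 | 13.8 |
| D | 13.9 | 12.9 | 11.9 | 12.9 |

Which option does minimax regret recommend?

D

Column bests: State 1=13.9, State 2=13.8, State 3=12.6, State 4=13.8.
A regrets: 2.1, 0.0, 0.4, 0.1 → max 2.1
B regrets: 0.5, 1.4, 0.0, 0.3 → max 1.4
C regrets: 1.5, 1.4, 0.0, 0.0 → max 1.5
D regrets: 0.0, 0.9, 0.7, 0.9 → max 0.9
Smallest max regret = 0.9 → D.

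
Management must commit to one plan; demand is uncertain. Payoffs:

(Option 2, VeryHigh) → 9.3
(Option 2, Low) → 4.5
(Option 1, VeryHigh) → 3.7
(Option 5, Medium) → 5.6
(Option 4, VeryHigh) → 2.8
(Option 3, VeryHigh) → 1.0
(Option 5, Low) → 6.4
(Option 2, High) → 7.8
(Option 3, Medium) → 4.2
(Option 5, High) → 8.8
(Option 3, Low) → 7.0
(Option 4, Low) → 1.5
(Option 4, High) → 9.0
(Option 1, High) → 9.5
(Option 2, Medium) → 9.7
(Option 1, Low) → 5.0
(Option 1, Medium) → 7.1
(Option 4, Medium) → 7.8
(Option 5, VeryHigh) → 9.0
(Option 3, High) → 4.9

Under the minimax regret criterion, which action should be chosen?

Column bests: Low=7.0, Medium=9.7, High=9.5, VeryHigh=9.3.
Option 1 regrets: 2.0, 2.6, 0.0, 5.6 → max 5.6
Option 2 regrets: 2.5, 0.0, 1.7, 0.0 → max 2.5
Option 3 regrets: 0.0, 5.5, 4.6, 8.3 → max 8.3
Option 4 regrets: 5.5, 1.9, 0.5, 6.5 → max 6.5
Option 5 regrets: 0.6, 4.1, 0.7, 0.3 → max 4.1
Smallest max regret = 2.5 → Option 2.

Option 2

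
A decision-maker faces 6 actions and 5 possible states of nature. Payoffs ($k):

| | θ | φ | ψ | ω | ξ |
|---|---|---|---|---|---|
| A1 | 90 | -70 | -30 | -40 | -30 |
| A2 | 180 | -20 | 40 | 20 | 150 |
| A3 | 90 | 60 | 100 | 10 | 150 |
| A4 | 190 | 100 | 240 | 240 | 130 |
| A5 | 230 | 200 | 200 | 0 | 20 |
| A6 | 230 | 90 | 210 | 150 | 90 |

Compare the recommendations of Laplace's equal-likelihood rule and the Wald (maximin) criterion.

laplace → A4; maximin → A4 (agree)

Row averages: A1=-16, A2=74, A3=82, A4=180, A5=130, A6=154
Highest average = 180 → A4.
Row minima: A1=-70, A2=-20, A3=10, A4=100, A5=0, A6=90
Best worst-case = 100 → A4.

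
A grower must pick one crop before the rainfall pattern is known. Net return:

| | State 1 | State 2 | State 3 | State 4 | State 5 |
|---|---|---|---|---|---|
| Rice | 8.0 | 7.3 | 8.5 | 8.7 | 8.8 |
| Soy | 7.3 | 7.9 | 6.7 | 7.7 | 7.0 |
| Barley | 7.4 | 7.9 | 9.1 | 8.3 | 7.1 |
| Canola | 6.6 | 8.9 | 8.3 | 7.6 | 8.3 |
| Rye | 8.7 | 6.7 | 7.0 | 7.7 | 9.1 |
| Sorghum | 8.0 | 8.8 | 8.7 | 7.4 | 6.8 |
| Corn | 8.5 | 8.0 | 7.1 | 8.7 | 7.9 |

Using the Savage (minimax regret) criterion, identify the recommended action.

Column bests: State 1=8.7, State 2=8.9, State 3=9.1, State 4=8.7, State 5=9.1.
Rice regrets: 0.7, 1.6, 0.6, 0.0, 0.3 → max 1.6
Soy regrets: 1.4, 1.0, 2.4, 1.0, 2.1 → max 2.4
Barley regrets: 1.3, 1.0, 0.0, 0.4, 2.0 → max 2.0
Canola regrets: 2.1, 0.0, 0.8, 1.1, 0.8 → max 2.1
Rye regrets: 0.0, 2.2, 2.1, 1.0, 0.0 → max 2.2
Sorghum regrets: 0.7, 0.1, 0.4, 1.3, 2.3 → max 2.3
Corn regrets: 0.2, 0.9, 2.0, 0.0, 1.2 → max 2.0
Smallest max regret = 1.6 → Rice.

Rice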